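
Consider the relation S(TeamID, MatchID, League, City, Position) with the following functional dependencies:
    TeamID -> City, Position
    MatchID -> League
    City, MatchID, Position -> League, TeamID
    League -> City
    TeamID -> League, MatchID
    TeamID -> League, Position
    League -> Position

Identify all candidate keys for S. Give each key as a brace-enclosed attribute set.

{MatchID}, {TeamID}

{MatchID}⁺ = {City, League, MatchID, Position, TeamID} — all of the relation — so {MatchID} is a candidate key.
{TeamID}⁺ = {City, League, MatchID, Position, TeamID} — all of the relation — so {TeamID} is a candidate key.
Any other superkey properly contains one of these, so there are no further candidate keys.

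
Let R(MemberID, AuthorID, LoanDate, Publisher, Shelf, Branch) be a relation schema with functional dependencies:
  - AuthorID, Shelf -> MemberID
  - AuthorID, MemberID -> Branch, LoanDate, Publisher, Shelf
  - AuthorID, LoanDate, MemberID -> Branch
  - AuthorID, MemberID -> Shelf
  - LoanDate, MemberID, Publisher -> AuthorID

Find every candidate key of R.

{AuthorID, MemberID}, {AuthorID, Shelf}, {LoanDate, MemberID, Publisher}

{AuthorID, MemberID}⁺ = {AuthorID, Branch, LoanDate, MemberID, Publisher, Shelf} — all of the relation — so {AuthorID, MemberID} is a candidate key.
{AuthorID, Shelf}⁺ = {AuthorID, Branch, LoanDate, MemberID, Publisher, Shelf} — all of the relation — so {AuthorID, Shelf} is a candidate key.
{LoanDate, MemberID, Publisher}⁺ = {AuthorID, Branch, LoanDate, MemberID, Publisher, Shelf} — all of the relation — so {LoanDate, MemberID, Publisher} is a candidate key.
Any other superkey properly contains one of these, so there are no further candidate keys.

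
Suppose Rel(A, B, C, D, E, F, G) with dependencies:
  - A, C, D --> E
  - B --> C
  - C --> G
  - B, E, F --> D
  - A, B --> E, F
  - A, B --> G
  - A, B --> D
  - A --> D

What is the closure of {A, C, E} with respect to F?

Start with {A, C, E}.
C --> G applies; add {G} → now {A, C, E, G}.
A --> D applies; add {D} → now {A, C, D, E, G}.
No further FD applies.

{A, C, D, E, G}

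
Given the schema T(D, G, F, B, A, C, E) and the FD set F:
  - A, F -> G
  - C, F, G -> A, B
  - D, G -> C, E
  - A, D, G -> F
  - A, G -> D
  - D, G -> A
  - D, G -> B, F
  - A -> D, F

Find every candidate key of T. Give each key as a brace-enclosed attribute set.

{A}⁺ = {A, B, C, D, E, F, G}, which is every attribute, so {A} is a candidate key.
{D, G}⁺ = {A, B, C, D, E, F, G}, which is every attribute, so {D, G} is a candidate key.
{C, F, G}⁺ = {A, B, C, D, E, F, G}, which is every attribute, so {C, F, G} is a candidate key.
Any other superkey properly contains one of these, so there are no further candidate keys.

{A}, {C, F, G}, {D, G}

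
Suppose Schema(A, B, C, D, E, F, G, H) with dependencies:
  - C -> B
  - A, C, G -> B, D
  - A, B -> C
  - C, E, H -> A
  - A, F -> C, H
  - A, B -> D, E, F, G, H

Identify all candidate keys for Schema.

{A, B}, {A, C}, {A, F}, {C, E, H}

{A, B}⁺ = {A, B, C, D, E, F, G, H}, which is every attribute, so {A, B} is a candidate key.
{A, C}⁺ = {A, B, C, D, E, F, G, H}, which is every attribute, so {A, C} is a candidate key.
{A, F}⁺ = {A, B, C, D, E, F, G, H}, which is every attribute, so {A, F} is a candidate key.
{C, E, H}⁺ = {A, B, C, D, E, F, G, H}, which is every attribute, so {C, E, H} is a candidate key.
No proper subset of any of these is a key, and no other minimal superkey exists.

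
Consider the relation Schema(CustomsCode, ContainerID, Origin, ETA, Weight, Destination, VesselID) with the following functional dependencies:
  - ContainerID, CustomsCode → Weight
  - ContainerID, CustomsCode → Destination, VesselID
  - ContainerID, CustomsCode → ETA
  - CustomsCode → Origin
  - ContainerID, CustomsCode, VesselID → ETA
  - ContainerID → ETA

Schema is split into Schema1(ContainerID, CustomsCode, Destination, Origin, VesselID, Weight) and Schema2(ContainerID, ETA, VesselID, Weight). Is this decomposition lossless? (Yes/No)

The shared attributes are {ContainerID, VesselID, Weight} and {ContainerID, VesselID, Weight}⁺ = {ContainerID, ETA, VesselID, Weight}.
Since Schema2 ⊆ {ContainerID, ETA, VesselID, Weight}, the intersection is a superkey of Schema2; the decomposition is lossless.

Yes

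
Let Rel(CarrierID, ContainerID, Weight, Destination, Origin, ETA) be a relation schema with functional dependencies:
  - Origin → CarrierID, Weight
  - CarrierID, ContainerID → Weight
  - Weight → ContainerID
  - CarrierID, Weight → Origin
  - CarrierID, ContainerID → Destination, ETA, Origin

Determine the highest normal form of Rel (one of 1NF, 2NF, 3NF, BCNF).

Candidate keys: {CarrierID, ContainerID}, {CarrierID, Weight}, {Origin}. Prime attributes: {CarrierID, ContainerID, Origin, Weight}.
Weight → ContainerID: {Weight}⁺ = {ContainerID, Weight}, which is not all of the attributes, so the left side is not a superkey — BCNF is violated.
Since {ContainerID} ⊆ prime attributes and every other non-superkey FD also has a prime right side, the schema is in 3NF.

3NF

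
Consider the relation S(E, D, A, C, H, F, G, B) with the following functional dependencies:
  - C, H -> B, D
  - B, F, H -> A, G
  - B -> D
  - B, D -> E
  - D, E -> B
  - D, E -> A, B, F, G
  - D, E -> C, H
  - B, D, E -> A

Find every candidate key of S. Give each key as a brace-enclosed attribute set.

{B}, {C, H}, {D, E}

{B}⁺ = {A, B, C, D, E, F, G, H} — all of the relation — so {B} is a candidate key.
{C, H}⁺ = {A, B, C, D, E, F, G, H} — all of the relation — so {C, H} is a candidate key.
{D, E}⁺ = {A, B, C, D, E, F, G, H} — all of the relation — so {D, E} is a candidate key.
No proper subset of any of these is a key, and no other minimal superkey exists.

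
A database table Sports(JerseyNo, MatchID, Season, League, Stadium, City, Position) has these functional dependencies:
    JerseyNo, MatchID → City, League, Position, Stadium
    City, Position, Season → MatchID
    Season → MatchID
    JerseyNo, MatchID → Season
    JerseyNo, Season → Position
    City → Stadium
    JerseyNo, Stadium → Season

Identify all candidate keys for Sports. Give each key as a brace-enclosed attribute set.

No FD produces {JerseyNo}, so it must be in every candidate key.
{City, JerseyNo} is a candidate key since {City, JerseyNo}⁺ = {City, JerseyNo, League, MatchID, Position, Season, Stadium} covers every attribute.
{JerseyNo, MatchID} is a candidate key since {JerseyNo, MatchID}⁺ = {City, JerseyNo, League, MatchID, Position, Season, Stadium} covers every attribute.
{JerseyNo, Season} is a candidate key since {JerseyNo, Season}⁺ = {City, JerseyNo, League, MatchID, Position, Season, Stadium} covers every attribute.
{JerseyNo, Stadium} is a candidate key since {JerseyNo, Stadium}⁺ = {City, JerseyNo, League, MatchID, Position, Season, Stadium} covers every attribute.
Any other superkey properly contains one of these, so there are no further candidate keys.

{City, JerseyNo}, {JerseyNo, MatchID}, {JerseyNo, Season}, {JerseyNo, Stadium}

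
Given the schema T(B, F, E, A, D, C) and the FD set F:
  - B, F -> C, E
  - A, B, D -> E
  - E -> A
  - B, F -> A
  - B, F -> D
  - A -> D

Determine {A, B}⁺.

{A, B, D, E}

Start with {A, B}.
A -> D applies; add {D} → now {A, B, D}.
A, B, D -> E applies; add {E} → now {A, B, D, E}.
No further FD applies.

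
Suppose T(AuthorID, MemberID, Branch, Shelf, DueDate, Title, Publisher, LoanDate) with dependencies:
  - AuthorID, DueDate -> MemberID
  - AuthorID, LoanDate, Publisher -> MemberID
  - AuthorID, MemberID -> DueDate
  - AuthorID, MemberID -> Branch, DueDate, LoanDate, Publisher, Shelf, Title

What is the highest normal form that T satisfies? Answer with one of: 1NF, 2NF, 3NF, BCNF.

BCNF

Candidate keys: {AuthorID, DueDate}, {AuthorID, LoanDate, Publisher}, {AuthorID, MemberID}. Prime attributes: {AuthorID, DueDate, LoanDate, MemberID, Publisher}.
The left-hand side of every FD is a superkey, so BCNF is satisfied.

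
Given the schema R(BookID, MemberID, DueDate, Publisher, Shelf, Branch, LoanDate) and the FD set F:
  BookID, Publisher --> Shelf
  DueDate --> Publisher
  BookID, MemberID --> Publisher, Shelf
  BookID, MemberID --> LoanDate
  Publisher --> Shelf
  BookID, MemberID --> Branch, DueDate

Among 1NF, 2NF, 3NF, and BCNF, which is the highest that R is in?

Candidate key: {BookID, MemberID}. Prime attributes: {BookID, MemberID}.
BookID, Publisher --> Shelf breaks BCNF: {BookID, Publisher}⁺ = {BookID, Publisher, Shelf}, so {BookID, Publisher} is not a superkey.
Because {Shelf} is non-prime and the left side of BookID, Publisher --> Shelf is not a superkey, the relation is not in 3NF.
No proper subset of a key has a non-prime attribute in its closure, so there is no partial dependency; 2NF holds.

2NF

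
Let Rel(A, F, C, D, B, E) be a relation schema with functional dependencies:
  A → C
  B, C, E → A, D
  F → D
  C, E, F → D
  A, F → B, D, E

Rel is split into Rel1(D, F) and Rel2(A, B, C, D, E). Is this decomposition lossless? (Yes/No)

Rel1 ∩ Rel2 = {D}; its closure under F is {D}.
Neither Rel1 nor Rel2 is contained in that closure, so the decomposition is lossy.

No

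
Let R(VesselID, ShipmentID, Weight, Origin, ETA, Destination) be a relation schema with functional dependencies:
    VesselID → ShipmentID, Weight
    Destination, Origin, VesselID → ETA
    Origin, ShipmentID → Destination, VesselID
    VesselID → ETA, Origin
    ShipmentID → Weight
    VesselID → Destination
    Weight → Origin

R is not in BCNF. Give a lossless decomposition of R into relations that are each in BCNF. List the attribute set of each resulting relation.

{Destination, ETA, ShipmentID, VesselID, Weight}; {Origin, Weight}

Candidate keys of the original relation: {ShipmentID}, {VesselID}.
In {Destination, ETA, Origin, ShipmentID, VesselID, Weight}, {Weight} is not a superkey ({Weight}⁺ restricted to this set is {Origin, Weight}), so split on Weight → Origin into {Origin, Weight} and {Destination, ETA, ShipmentID, VesselID, Weight}.
{Origin, Weight} is in BCNF.
{Destination, ETA, ShipmentID, VesselID, Weight} is in BCNF.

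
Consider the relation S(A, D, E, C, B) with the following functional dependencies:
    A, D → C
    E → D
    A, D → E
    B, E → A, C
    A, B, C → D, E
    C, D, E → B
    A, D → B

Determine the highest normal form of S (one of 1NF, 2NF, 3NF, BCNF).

Candidate keys: {A, B, C}, {A, D}, {A, E}, {B, E}, {C, E}. Prime attributes: {A, B, C, D, E}.
For E → D we have {E}⁺ = {D, E}; {E} is not a superkey, so BCNF fails.
But every attribute on its right side ({D}) is prime, and the same holds for every other non-superkey FD, so 3NF still holds.

3NF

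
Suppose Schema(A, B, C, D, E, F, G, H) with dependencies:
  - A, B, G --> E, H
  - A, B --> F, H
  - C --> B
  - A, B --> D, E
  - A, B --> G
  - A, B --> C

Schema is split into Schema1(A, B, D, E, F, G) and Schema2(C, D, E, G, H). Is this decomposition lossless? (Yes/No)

Schema1 ∩ Schema2 = {D, E, G}; its closure under F is {D, E, G}.
The closure covers neither Schema1 nor Schema2 entirely; the join is not lossless.

No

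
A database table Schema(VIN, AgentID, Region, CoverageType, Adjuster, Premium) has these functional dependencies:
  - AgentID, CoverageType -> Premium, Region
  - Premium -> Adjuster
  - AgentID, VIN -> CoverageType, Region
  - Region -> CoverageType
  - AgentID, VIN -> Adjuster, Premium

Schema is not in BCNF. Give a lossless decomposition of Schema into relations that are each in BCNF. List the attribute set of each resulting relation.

Candidate key of the original relation: {AgentID, VIN}.
Within {Adjuster, AgentID, CoverageType, Premium, Region, VIN}: {AgentID, CoverageType}⁺ ∩ {Adjuster, AgentID, CoverageType, Premium, Region, VIN} = {Adjuster, AgentID, CoverageType, Premium, Region}, not the whole set, so AgentID, CoverageType -> Adjuster, Premium, Region violates BCNF; decompose into {Adjuster, AgentID, CoverageType, Premium, Region} and {AgentID, CoverageType, VIN}.
Within {Adjuster, AgentID, CoverageType, Premium, Region}: {Premium}⁺ ∩ {Adjuster, AgentID, CoverageType, Premium, Region} = {Adjuster, Premium}, not the whole set, so Premium -> Adjuster violates BCNF; decompose into {Adjuster, Premium} and {AgentID, CoverageType, Premium, Region}.
{Adjuster, Premium}: every determinant is a superkey — BCNF.
Within {AgentID, CoverageType, Premium, Region}: {Region}⁺ ∩ {AgentID, CoverageType, Premium, Region} = {CoverageType, Region}, not the whole set, so Region -> CoverageType violates BCNF; decompose into {CoverageType, Region} and {AgentID, Premium, Region}.
{CoverageType, Region}: every determinant is a superkey — BCNF.
{AgentID, Premium, Region}: every determinant is a superkey — BCNF.
{AgentID, CoverageType, VIN}: every determinant is a superkey — BCNF.

{Adjuster, Premium}; {AgentID, CoverageType, VIN}; {AgentID, Premium, Region}; {CoverageType, Region}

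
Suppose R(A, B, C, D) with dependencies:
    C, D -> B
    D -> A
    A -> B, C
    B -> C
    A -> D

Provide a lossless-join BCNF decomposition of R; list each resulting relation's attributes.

Candidate keys of the original relation: {A}, {D}.
{A, B, C, D}: {B} determines {B, C} here but is not a superkey — split on B -> C, giving {B, C} and {A, B, D}.
{B, C}: every determinant is a superkey — BCNF.
{A, B, D}: every determinant is a superkey — BCNF.

{A, B, D}; {B, C}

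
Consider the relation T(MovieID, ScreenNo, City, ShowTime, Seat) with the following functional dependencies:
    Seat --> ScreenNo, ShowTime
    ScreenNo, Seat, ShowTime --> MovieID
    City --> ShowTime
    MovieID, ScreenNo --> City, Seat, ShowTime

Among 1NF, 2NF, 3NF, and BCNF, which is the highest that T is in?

2NF

Candidate keys: {MovieID, ScreenNo}, {Seat}. Prime attributes: {MovieID, ScreenNo, Seat}.
For City --> ShowTime we have {City}⁺ = {City, ShowTime}; {City} is not a superkey, so BCNF fails.
City --> ShowTime has non-prime {ShowTime} on the right and a non-superkey on the left, so 3NF fails.
No non-prime attribute depends on a proper subset of any candidate key, so 2NF holds.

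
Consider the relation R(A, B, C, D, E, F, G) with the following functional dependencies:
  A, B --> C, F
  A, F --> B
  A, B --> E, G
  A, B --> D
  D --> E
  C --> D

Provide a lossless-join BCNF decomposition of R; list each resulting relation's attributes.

{A, B, C, F, G}; {C, D}; {D, E}

Candidate keys of the original relation: {A, B}, {A, F}.
{A, B, C, D, E, F, G}: {D} determines {D, E} here but is not a superkey — split on D --> E, giving {D, E} and {A, B, C, D, F, G}.
{D, E} has no BCNF violation.
{A, B, C, D, F, G}: {C} determines {C, D} here but is not a superkey — split on C --> D, giving {C, D} and {A, B, C, F, G}.
{C, D} has no BCNF violation.
{A, B, C, F, G} has no BCNF violation.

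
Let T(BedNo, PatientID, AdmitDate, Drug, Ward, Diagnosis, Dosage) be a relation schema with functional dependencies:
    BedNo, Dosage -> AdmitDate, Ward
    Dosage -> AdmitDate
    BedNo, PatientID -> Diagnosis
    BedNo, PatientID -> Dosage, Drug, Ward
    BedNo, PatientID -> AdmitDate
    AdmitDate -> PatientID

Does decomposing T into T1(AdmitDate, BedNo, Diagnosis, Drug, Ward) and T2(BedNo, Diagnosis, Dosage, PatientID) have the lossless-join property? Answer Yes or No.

No

T1 ∩ T2 = {BedNo, Diagnosis}; its closure under F is {BedNo, Diagnosis}.
T1 ⊄ {BedNo, Diagnosis} and T2 ⊄ {BedNo, Diagnosis}, so the split is lossy.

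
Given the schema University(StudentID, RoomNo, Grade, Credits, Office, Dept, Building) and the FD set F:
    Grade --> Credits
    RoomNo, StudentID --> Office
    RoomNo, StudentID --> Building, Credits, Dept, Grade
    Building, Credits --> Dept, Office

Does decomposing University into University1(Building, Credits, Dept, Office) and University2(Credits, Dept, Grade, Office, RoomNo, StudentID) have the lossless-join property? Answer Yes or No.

No

The shared attributes are {Credits, Dept, Office} and {Credits, Dept, Office}⁺ = {Credits, Dept, Office}.
Neither University1 nor University2 is contained in that closure, so the decomposition is lossy.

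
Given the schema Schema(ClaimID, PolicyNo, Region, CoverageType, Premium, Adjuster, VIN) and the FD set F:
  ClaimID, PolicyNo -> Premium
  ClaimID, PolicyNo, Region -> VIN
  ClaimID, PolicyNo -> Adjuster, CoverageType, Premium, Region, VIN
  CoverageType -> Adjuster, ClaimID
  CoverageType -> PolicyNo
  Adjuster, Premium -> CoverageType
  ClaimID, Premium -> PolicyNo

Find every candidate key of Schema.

{Adjuster, Premium}, {ClaimID, PolicyNo}, {ClaimID, Premium}, {CoverageType}

{CoverageType} is a candidate key since {CoverageType}⁺ = {Adjuster, ClaimID, CoverageType, PolicyNo, Premium, Region, VIN} covers every attribute.
{Adjuster, Premium} is a candidate key since {Adjuster, Premium}⁺ = {Adjuster, ClaimID, CoverageType, PolicyNo, Premium, Region, VIN} covers every attribute.
{ClaimID, PolicyNo} is a candidate key since {ClaimID, PolicyNo}⁺ = {Adjuster, ClaimID, CoverageType, PolicyNo, Premium, Region, VIN} covers every attribute.
{ClaimID, Premium} is a candidate key since {ClaimID, Premium}⁺ = {Adjuster, ClaimID, CoverageType, PolicyNo, Premium, Region, VIN} covers every attribute.
No proper subset of any of these is a key, and no other minimal superkey exists.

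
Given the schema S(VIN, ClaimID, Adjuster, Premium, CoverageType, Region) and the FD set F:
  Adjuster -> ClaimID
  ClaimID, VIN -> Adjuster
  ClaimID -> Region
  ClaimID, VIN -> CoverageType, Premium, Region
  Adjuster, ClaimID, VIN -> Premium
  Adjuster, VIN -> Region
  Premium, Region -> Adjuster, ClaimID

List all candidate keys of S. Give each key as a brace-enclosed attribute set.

Attributes never on any right-hand side: {VIN} — every candidate key must contain it.
{Adjuster, VIN}⁺ = {Adjuster, ClaimID, CoverageType, Premium, Region, VIN} — all of the relation — so {Adjuster, VIN} is a candidate key.
{ClaimID, VIN}⁺ = {Adjuster, ClaimID, CoverageType, Premium, Region, VIN} — all of the relation — so {ClaimID, VIN} is a candidate key.
{Premium, Region, VIN}⁺ = {Adjuster, ClaimID, CoverageType, Premium, Region, VIN} — all of the relation — so {Premium, Region, VIN} is a candidate key.
These are minimal and exhaustive — every other superkey contains one of them.

{Adjuster, VIN}, {ClaimID, VIN}, {Premium, Region, VIN}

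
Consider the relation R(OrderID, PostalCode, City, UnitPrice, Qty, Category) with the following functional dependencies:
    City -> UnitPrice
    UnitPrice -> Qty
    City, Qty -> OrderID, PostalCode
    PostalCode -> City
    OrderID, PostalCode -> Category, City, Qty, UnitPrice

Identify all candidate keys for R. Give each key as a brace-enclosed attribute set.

{City}, {PostalCode}

{City} is a candidate key since {City}⁺ = {Category, City, OrderID, PostalCode, Qty, UnitPrice} covers every attribute.
{PostalCode} is a candidate key since {PostalCode}⁺ = {Category, City, OrderID, PostalCode, Qty, UnitPrice} covers every attribute.
These are minimal and exhaustive — every other superkey contains one of them.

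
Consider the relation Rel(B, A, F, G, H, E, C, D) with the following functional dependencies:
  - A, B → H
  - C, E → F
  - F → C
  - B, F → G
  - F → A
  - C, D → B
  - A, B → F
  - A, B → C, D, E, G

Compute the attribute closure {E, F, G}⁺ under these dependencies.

Start with {E, F, G}.
F → C applies; add {C} → now {C, E, F, G}.
F → A applies; add {A} → now {A, C, E, F, G}.
No further FD applies.

{A, C, E, F, G}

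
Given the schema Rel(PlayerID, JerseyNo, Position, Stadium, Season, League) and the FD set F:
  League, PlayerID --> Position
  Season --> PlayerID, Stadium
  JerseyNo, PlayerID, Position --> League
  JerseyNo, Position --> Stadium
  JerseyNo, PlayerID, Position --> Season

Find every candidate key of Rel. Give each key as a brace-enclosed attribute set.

{JerseyNo} never appears on the right of any FD, so every key must include it.
{JerseyNo, League, PlayerID}⁺ = {JerseyNo, League, PlayerID, Position, Season, Stadium}, which is every attribute, so {JerseyNo, League, PlayerID} is a candidate key.
{JerseyNo, League, Season}⁺ = {JerseyNo, League, PlayerID, Position, Season, Stadium}, which is every attribute, so {JerseyNo, League, Season} is a candidate key.
{JerseyNo, PlayerID, Position}⁺ = {JerseyNo, League, PlayerID, Position, Season, Stadium}, which is every attribute, so {JerseyNo, PlayerID, Position} is a candidate key.
{JerseyNo, Position, Season}⁺ = {JerseyNo, League, PlayerID, Position, Season, Stadium}, which is every attribute, so {JerseyNo, Position, Season} is a candidate key.
Any other superkey properly contains one of these, so there are no further candidate keys.

{JerseyNo, League, PlayerID}, {JerseyNo, League, Season}, {JerseyNo, PlayerID, Position}, {JerseyNo, Position, Season}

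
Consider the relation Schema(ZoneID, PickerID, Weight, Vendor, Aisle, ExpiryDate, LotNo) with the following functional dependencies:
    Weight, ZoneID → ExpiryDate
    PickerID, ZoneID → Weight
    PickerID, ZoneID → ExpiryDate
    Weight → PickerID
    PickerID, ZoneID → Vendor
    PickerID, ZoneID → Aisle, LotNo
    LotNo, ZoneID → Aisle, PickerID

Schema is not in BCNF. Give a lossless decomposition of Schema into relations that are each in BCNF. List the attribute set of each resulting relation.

{Aisle, ExpiryDate, LotNo, Vendor, Weight, ZoneID}; {PickerID, Weight}

Candidate keys of the original relation: {LotNo, ZoneID}, {PickerID, ZoneID}, {Weight, ZoneID}.
{Aisle, ExpiryDate, LotNo, PickerID, Vendor, Weight, ZoneID}: {Weight} determines {PickerID, Weight} here but is not a superkey — split on Weight → PickerID, giving {PickerID, Weight} and {Aisle, ExpiryDate, LotNo, Vendor, Weight, ZoneID}.
{PickerID, Weight} has no BCNF violation.
{Aisle, ExpiryDate, LotNo, Vendor, Weight, ZoneID} has no BCNF violation.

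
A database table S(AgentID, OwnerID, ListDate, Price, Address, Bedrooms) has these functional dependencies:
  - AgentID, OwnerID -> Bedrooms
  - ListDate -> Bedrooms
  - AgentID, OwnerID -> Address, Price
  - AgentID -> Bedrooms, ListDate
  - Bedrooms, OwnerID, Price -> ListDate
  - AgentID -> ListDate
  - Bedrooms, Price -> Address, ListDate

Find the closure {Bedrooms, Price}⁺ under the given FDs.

{Address, Bedrooms, ListDate, Price}

Start with {Bedrooms, Price}.
Bedrooms, Price -> Address, ListDate applies; add {Address, ListDate} → now {Address, Bedrooms, ListDate, Price}.
No further FD applies.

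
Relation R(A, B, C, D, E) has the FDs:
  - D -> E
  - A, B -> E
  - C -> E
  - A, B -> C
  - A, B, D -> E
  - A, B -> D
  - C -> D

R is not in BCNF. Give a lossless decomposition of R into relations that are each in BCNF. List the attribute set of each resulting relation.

{A, B, C}; {C, D}; {D, E}

Candidate key of the original relation: {A, B}.
{A, B, C, D, E}: {D} determines {D, E} here but is not a superkey — split on D -> E, giving {D, E} and {A, B, C, D}.
{D, E} is in BCNF.
{A, B, C, D}: {C} determines {C, D} here but is not a superkey — split on C -> D, giving {C, D} and {A, B, C}.
{C, D} is in BCNF.
{A, B, C} is in BCNF.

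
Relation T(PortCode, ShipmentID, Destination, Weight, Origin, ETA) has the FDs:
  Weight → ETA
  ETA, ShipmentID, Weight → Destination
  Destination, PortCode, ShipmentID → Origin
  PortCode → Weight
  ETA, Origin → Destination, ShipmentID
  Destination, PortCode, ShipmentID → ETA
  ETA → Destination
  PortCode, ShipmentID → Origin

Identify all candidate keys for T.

{Origin, PortCode}, {PortCode, ShipmentID}

No FD produces {PortCode}, so it must be in every candidate key.
{Origin, PortCode}⁺ = {Destination, ETA, Origin, PortCode, ShipmentID, Weight}, which is every attribute, so {Origin, PortCode} is a candidate key.
{PortCode, ShipmentID}⁺ = {Destination, ETA, Origin, PortCode, ShipmentID, Weight}, which is every attribute, so {PortCode, ShipmentID} is a candidate key.
Any other superkey properly contains one of these, so there are no further candidate keys.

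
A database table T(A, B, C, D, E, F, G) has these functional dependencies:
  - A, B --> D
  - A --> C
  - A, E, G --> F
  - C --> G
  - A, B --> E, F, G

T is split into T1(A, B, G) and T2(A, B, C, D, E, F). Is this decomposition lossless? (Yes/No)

Common attributes: {A, B}; their closure is {A, B, C, D, E, F, G}.
This includes all of T1, so the common attributes are a superkey of T1 — the join is lossless.

Yes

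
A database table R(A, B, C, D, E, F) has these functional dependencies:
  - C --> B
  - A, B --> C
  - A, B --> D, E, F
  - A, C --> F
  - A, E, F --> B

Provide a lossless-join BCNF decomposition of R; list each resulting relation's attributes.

Candidate keys of the original relation: {A, B}, {A, C}, {A, E, F}.
Within {A, B, C, D, E, F}: {C}⁺ ∩ {A, B, C, D, E, F} = {B, C}, not the whole set, so C --> B violates BCNF; decompose into {B, C} and {A, C, D, E, F}.
{B, C} has no BCNF violation.
{A, C, D, E, F} has no BCNF violation.

{A, C, D, E, F}; {B, C}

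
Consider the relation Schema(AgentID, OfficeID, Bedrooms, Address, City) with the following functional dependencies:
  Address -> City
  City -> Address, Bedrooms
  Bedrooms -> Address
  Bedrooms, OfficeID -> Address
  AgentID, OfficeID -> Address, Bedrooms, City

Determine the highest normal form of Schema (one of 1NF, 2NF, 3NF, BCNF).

Candidate key: {AgentID, OfficeID}. Prime attributes: {AgentID, OfficeID}.
Address -> City breaks BCNF: {Address}⁺ = {Address, Bedrooms, City}, so {Address} is not a superkey.
Because {City} is non-prime and the left side of Address -> City is not a superkey, the relation is not in 3NF.
No proper subset of a key has a non-prime attribute in its closure, so there is no partial dependency; 2NF holds.

2NF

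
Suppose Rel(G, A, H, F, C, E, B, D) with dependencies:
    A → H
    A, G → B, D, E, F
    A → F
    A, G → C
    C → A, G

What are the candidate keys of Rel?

{C} is a candidate key since {C}⁺ = {A, B, C, D, E, F, G, H} covers every attribute.
{A, G} is a candidate key since {A, G}⁺ = {A, B, C, D, E, F, G, H} covers every attribute.
Any other superkey properly contains one of these, so there are no further candidate keys.

{A, G}, {C}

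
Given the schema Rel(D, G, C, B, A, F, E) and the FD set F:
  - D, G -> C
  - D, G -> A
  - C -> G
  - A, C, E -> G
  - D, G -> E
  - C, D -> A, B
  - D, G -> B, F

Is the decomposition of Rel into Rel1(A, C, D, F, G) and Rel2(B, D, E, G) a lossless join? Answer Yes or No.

Yes

The shared attributes are {D, G} and {D, G}⁺ = {A, B, C, D, E, F, G}.
This includes all of Rel1, so the common attributes are a superkey of Rel1 — the join is lossless.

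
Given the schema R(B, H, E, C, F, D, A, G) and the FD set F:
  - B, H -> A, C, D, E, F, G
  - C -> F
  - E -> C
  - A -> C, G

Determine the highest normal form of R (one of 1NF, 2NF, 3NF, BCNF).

Candidate key: {B, H}. Prime attributes: {B, H}.
For C -> F we have {C}⁺ = {C, F}; {C} is not a superkey, so BCNF fails.
Because {F} is non-prime and the left side of C -> F is not a superkey, the relation is not in 3NF.
Checking every proper subset of each key, none determines a non-prime attribute — 2NF is satisfied.

2NF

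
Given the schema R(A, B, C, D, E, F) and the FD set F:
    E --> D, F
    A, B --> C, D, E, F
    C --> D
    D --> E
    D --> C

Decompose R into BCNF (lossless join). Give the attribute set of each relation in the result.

Candidate key of the original relation: {A, B}.
Within {A, B, C, D, E, F}: {E}⁺ ∩ {A, B, C, D, E, F} = {C, D, E, F}, not the whole set, so E --> C, D, F violates BCNF; decompose into {C, D, E, F} and {A, B, E}.
{C, D, E, F} is in BCNF.
{A, B, E} is in BCNF.

{A, B, E}; {C, D, E, F}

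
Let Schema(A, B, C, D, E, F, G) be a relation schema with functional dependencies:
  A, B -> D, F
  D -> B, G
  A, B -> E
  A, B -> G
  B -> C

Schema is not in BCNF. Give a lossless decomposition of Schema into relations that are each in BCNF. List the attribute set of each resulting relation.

Candidate keys of the original relation: {A, B}, {A, D}.
{A, B, C, D, E, F, G}: {D} determines {B, C, D, G} here but is not a superkey — split on D -> B, C, G, giving {B, C, D, G} and {A, D, E, F}.
{B, C, D, G}: {B} determines {B, C} here but is not a superkey — split on B -> C, giving {B, C} and {B, D, G}.
{B, C} is in BCNF.
{B, D, G} is in BCNF.
{A, D, E, F} is in BCNF.

{A, D, E, F}; {B, C}; {B, D, G}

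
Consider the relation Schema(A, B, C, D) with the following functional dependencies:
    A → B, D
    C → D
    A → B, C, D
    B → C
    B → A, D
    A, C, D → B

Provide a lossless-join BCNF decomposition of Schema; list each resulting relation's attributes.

Candidate keys of the original relation: {A}, {B}.
In {A, B, C, D}, {C} is not a superkey ({C}⁺ restricted to this set is {C, D}), so split on C → D into {C, D} and {A, B, C}.
{C, D} has no BCNF violation.
{A, B, C} has no BCNF violation.

{A, B, C}; {C, D}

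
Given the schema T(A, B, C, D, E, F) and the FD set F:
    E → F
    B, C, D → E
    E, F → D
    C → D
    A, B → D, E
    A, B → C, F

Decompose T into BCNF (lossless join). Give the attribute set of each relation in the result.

{A, B, C}; {B, C, E}; {D, E, F}

Candidate key of the original relation: {A, B}.
In {A, B, C, D, E, F}, {E} is not a superkey ({E}⁺ restricted to this set is {D, E, F}), so split on E → D, F into {D, E, F} and {A, B, C, E}.
{D, E, F} has no BCNF violation.
In {A, B, C, E}, {B, C} is not a superkey ({B, C}⁺ restricted to this set is {B, C, E}), so split on B, C → E into {B, C, E} and {A, B, C}.
{B, C, E} has no BCNF violation.
{A, B, C} has no BCNF violation.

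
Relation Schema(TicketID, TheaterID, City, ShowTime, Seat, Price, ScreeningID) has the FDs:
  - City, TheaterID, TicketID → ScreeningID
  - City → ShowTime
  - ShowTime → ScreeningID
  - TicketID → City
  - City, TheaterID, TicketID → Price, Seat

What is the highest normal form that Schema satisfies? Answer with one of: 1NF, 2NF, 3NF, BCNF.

Candidate key: {TheaterID, TicketID}. Prime attributes: {TheaterID, TicketID}.
City → ShowTime: {City}⁺ = {City, ScreeningID, ShowTime}, which is not all of the attributes, so the left side is not a superkey — BCNF is violated.
City → ShowTime determines the non-prime attribute {ShowTime} from a non-superkey — 3NF is violated.
Since {TicketID} ⊂ {TheaterID, TicketID} and {TicketID}⁺ ⊇ {City, ScreeningID, ShowTime} with {City, ScreeningID, ShowTime} non-prime, there is a partial dependency; 2NF fails.

1NF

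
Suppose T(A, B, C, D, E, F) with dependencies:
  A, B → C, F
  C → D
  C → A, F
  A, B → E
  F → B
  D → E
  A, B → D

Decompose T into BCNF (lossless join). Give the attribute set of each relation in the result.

Candidate keys of the original relation: {A, B}, {A, F}, {C}.
Within {A, B, C, D, E, F}: {F}⁺ ∩ {A, B, C, D, E, F} = {B, F}, not the whole set, so F → B violates BCNF; decompose into {B, F} and {A, C, D, E, F}.
{B, F} is in BCNF.
Within {A, C, D, E, F}: {D}⁺ ∩ {A, C, D, E, F} = {D, E}, not the whole set, so D → E violates BCNF; decompose into {D, E} and {A, C, D, F}.
{D, E} is in BCNF.
{A, C, D, F} is in BCNF.

{A, C, D, F}; {B, F}; {D, E}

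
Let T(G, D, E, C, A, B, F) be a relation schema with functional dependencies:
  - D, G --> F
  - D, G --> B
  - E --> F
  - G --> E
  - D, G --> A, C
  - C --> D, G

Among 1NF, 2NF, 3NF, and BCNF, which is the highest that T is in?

Candidate keys: {C}, {D, G}. Prime attributes: {C, D, G}.
E --> F: {E}⁺ = {E, F}, which is not all of the attributes, so the left side is not a superkey — BCNF is violated.
Because {F} is non-prime and the left side of E --> F is not a superkey, the relation is not in 3NF.
{G} is a proper subset of the key {D, G}, and {G}⁺ contains the non-prime attributes {E, F} — a partial dependency, so 2NF is violated.

1NF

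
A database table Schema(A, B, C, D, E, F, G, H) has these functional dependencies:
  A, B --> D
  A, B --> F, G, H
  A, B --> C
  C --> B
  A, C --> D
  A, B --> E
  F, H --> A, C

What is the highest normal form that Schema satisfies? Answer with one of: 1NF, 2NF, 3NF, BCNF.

Candidate keys: {A, B}, {A, C}, {F, H}. Prime attributes: {A, B, C, F, H}.
C --> B: {C}⁺ = {B, C}, which is not all of the attributes, so the left side is not a superkey — BCNF is violated.
Since {B} ⊆ prime attributes and every other non-superkey FD also has a prime right side, the schema is in 3NF.

3NF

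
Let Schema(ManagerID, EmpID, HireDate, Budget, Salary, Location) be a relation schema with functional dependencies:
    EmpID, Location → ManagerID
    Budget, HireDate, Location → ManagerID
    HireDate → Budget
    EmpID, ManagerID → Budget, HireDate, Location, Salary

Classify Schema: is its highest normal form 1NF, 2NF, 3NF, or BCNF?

2NF

Candidate keys: {EmpID, Location}, {EmpID, ManagerID}. Prime attributes: {EmpID, Location, ManagerID}.
Budget, HireDate, Location → ManagerID: {Budget, HireDate, Location}⁺ = {Budget, HireDate, Location, ManagerID}, which is not all of the attributes, so the left side is not a superkey — BCNF is violated.
Because {Budget} is non-prime and the left side of HireDate → Budget is not a superkey, the relation is not in 3NF.
No proper subset of a key has a non-prime attribute in its closure, so there is no partial dependency; 2NF holds.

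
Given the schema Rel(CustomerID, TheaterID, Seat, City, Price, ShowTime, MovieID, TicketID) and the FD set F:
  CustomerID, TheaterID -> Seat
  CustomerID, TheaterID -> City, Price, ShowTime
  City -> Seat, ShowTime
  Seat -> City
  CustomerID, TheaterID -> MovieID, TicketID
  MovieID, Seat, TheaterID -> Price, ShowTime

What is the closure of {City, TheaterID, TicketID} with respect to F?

Start with {City, TheaterID, TicketID}.
City -> Seat, ShowTime applies; add {Seat, ShowTime} → now {City, Seat, ShowTime, TheaterID, TicketID}.
No further FD applies.

{City, Seat, ShowTime, TheaterID, TicketID}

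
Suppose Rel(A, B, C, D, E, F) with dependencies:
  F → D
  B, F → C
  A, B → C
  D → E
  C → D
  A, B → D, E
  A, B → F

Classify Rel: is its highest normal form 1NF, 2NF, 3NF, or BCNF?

Candidate key: {A, B}. Prime attributes: {A, B}.
F → D breaks BCNF: {F}⁺ = {D, E, F}, so {F} is not a superkey.
Because {D} is non-prime and the left side of F → D is not a superkey, the relation is not in 3NF.
No non-prime attribute depends on a proper subset of any candidate key, so 2NF holds.

2NF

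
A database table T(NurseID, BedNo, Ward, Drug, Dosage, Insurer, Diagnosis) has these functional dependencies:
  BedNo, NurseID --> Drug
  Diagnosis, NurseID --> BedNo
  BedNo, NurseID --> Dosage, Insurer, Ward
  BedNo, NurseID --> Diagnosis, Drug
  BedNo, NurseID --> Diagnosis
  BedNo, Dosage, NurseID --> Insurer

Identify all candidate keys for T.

{BedNo, NurseID}, {Diagnosis, NurseID}

Attributes never on any right-hand side: {NurseID} — every candidate key must contain it.
{BedNo, NurseID}⁺ = {BedNo, Diagnosis, Dosage, Drug, Insurer, NurseID, Ward}, which is every attribute, so {BedNo, NurseID} is a candidate key.
{Diagnosis, NurseID}⁺ = {BedNo, Diagnosis, Dosage, Drug, Insurer, NurseID, Ward}, which is every attribute, so {Diagnosis, NurseID} is a candidate key.
No proper subset of any of these is a key, and no other minimal superkey exists.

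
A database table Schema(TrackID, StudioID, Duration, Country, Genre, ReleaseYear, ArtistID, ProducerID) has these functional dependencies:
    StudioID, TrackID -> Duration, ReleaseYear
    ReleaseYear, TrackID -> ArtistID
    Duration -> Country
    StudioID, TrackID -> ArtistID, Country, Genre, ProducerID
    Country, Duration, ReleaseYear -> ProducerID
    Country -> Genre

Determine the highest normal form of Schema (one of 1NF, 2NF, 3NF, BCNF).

Candidate key: {StudioID, TrackID}. Prime attributes: {StudioID, TrackID}.
For ReleaseYear, TrackID -> ArtistID we have {ReleaseYear, TrackID}⁺ = {ArtistID, ReleaseYear, TrackID}; {ReleaseYear, TrackID} is not a superkey, so BCNF fails.
ReleaseYear, TrackID -> ArtistID has non-prime {ArtistID} on the right and a non-superkey on the left, so 3NF fails.
Checking every proper subset of each key, none determines a non-prime attribute — 2NF is satisfied.

2NF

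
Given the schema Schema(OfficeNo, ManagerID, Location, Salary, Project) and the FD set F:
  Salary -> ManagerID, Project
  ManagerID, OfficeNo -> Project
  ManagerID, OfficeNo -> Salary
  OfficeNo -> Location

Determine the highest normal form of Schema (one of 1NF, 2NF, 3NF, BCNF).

Candidate keys: {ManagerID, OfficeNo}, {OfficeNo, Salary}. Prime attributes: {ManagerID, OfficeNo, Salary}.
For Salary -> ManagerID, Project we have {Salary}⁺ = {ManagerID, Project, Salary}; {Salary} is not a superkey, so BCNF fails.
Because {Project} is non-prime and the left side of Salary -> ManagerID, Project is not a superkey, the relation is not in 3NF.
The proper key subset {OfficeNo} of {ManagerID, OfficeNo} determines non-prime {Location}, so the relation is not even in 2NF.

1NF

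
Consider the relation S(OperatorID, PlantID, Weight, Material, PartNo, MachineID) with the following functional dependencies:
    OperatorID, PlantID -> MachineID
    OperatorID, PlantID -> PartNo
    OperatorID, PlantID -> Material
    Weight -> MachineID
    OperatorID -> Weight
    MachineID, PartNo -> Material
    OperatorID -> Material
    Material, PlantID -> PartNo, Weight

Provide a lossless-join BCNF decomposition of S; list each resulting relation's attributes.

{MachineID, Weight}; {Material, OperatorID, Weight}; {OperatorID, PartNo, PlantID}

Candidate key of the original relation: {OperatorID, PlantID}.
{MachineID, Material, OperatorID, PartNo, PlantID, Weight}: {Weight} determines {MachineID, Weight} here but is not a superkey — split on Weight -> MachineID, giving {MachineID, Weight} and {Material, OperatorID, PartNo, PlantID, Weight}.
{MachineID, Weight}: every determinant is a superkey — BCNF.
{Material, OperatorID, PartNo, PlantID, Weight}: {OperatorID} determines {Material, OperatorID, Weight} here but is not a superkey — split on OperatorID -> Material, Weight, giving {Material, OperatorID, Weight} and {OperatorID, PartNo, PlantID}.
{Material, OperatorID, Weight}: every determinant is a superkey — BCNF.
{OperatorID, PartNo, PlantID}: every determinant is a superkey — BCNF.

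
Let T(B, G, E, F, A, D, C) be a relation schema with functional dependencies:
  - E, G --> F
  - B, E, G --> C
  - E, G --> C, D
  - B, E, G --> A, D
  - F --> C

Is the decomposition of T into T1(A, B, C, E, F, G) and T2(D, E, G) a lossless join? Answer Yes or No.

The shared attributes are {E, G} and {E, G}⁺ = {C, D, E, F, G}.
T2 is contained in that closure, so T1 ∩ T2 --> T2 holds and the join is lossless.

Yes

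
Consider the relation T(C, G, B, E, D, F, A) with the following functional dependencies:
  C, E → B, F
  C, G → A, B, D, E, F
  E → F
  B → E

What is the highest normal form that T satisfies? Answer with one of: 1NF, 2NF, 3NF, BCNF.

Candidate key: {C, G}. Prime attributes: {C, G}.
C, E → B, F: {C, E}⁺ = {B, C, E, F}, which is not all of the attributes, so the left side is not a superkey — BCNF is violated.
C, E → B, F has non-prime {B, F} on the right and a non-superkey on the left, so 3NF fails.
Checking every proper subset of each key, none determines a non-prime attribute — 2NF is satisfied.

2NF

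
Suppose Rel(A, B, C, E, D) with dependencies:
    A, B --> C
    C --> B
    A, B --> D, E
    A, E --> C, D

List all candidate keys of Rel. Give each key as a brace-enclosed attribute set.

No FD produces {A}, so it must be in every candidate key.
{A, B}⁺ = {A, B, C, D, E} — all of the relation — so {A, B} is a candidate key.
{A, C}⁺ = {A, B, C, D, E} — all of the relation — so {A, C} is a candidate key.
{A, E}⁺ = {A, B, C, D, E} — all of the relation — so {A, E} is a candidate key.
Any other superkey properly contains one of these, so there are no further candidate keys.

{A, B}, {A, C}, {A, E}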